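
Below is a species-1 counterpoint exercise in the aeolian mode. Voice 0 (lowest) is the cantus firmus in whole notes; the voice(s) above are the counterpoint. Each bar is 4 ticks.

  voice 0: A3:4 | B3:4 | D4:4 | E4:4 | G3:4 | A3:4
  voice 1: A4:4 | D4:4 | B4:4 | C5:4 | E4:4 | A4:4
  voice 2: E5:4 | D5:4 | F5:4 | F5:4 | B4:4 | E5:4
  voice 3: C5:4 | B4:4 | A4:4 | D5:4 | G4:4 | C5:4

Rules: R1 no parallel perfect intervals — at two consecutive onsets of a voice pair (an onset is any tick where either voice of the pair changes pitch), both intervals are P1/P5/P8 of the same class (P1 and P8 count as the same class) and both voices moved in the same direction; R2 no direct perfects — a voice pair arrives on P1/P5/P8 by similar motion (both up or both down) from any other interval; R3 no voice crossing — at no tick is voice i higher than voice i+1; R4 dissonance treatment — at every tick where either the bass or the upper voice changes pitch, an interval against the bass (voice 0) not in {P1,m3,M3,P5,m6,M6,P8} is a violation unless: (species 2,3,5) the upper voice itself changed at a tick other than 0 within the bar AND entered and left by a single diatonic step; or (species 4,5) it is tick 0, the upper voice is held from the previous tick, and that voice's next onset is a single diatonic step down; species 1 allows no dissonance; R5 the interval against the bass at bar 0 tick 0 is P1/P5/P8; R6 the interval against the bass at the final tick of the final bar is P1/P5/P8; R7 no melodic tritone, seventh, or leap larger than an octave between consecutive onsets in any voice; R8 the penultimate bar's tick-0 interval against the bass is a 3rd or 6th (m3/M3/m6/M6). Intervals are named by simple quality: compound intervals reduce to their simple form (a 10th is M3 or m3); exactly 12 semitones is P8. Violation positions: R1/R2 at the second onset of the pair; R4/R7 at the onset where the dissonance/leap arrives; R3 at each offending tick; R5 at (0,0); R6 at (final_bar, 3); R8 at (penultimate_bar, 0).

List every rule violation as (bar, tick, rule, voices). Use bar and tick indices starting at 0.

(0, 0, R3, (2, 3))
(0, 0, R5, (0, 3))
(0, 1, R3, (2, 3))
(0, 2, R3, (2, 3))
(0, 3, R3, (2, 3))
(1, 0, R2, (1, 2))
(1, 0, R3, (2, 3))
(1, 1, R3, (2, 3))
(1, 2, R3, (2, 3))
(1, 3, R3, (2, 3))
(2, 0, R3, (2, 3))
(2, 1, R3, (2, 3))
(2, 2, R3, (2, 3))
(2, 3, R3, (2, 3))
(3, 0, R3, (2, 3))
(3, 0, R4, (0, 2))
(3, 0, R4, (0, 3))
(3, 1, R3, (2, 3))
(3, 2, R3, (2, 3))
(3, 3, R3, (2, 3))
(4, 0, R2, (0, 3))
(4, 0, R2, (1, 2))
(4, 0, R3, (2, 3))
(4, 0, R7, (2,))
(4, 0, R8, (0, 3))
(4, 1, R3, (2, 3))
(4, 2, R3, (2, 3))
(4, 3, R3, (2, 3))
(5, 0, R1, (1, 2))
(5, 0, R2, (0, 1))
(5, 0, R2, (0, 2))
(5, 0, R3, (2, 3))
(5, 1, R3, (2, 3))
(5, 2, R3, (2, 3))
(5, 3, R3, (2, 3))
(5, 3, R6, (0, 3))

bar 0: v0=A3 v1=A4 v2=E5 v3=C5 downbeat m3
bar 1: v0=B3 v1=D4 v2=D5 v3=B4 downbeat P8
bar 2: v0=D4 v1=B4 v2=F5 v3=A4 downbeat P5
bar 3: v0=E4 v1=C5 v2=F5 v3=D5 downbeat m7
bar 4: v0=G3 v1=E4 v2=B4 v3=G4 downbeat P8
bar 5: v0=A3 v1=A4 v2=E5 v3=C5 downbeat m3
  -> R3 @ bar 0 tick 0 v(2, 3): E5 above C5
  -> R5 @ bar 0 tick 0 v(0, 3): opens on m3
  -> R3 @ bar 0 tick 1 v(2, 3): E5 above C5
  -> R3 @ bar 0 tick 2 v(2, 3): E5 above C5
  -> R3 @ bar 0 tick 3 v(2, 3): E5 above C5
  -> R2 @ bar 1 tick 0 v(1, 2): A4/E5 P5 -> D4/D5 P8 similar
  -> R3 @ bar 1 tick 0 v(2, 3): D5 above B4
  -> R3 @ bar 1 tick 1 v(2, 3): D5 above B4
  -> R3 @ bar 1 tick 2 v(2, 3): D5 above B4
  -> R3 @ bar 1 tick 3 v(2, 3): D5 above B4
  -> R3 @ bar 2 tick 0 v(2, 3): F5 above A4
  -> R3 @ bar 2 tick 1 v(2, 3): F5 above A4
  -> R3 @ bar 2 tick 2 v(2, 3): F5 above A4
  -> R3 @ bar 2 tick 3 v(2, 3): F5 above A4
  -> R3 @ bar 3 tick 0 v(2, 3): F5 above D5
  -> R4 @ bar 3 tick 0 v(0, 2): E4/F5 m2 untreated
  -> R4 @ bar 3 tick 0 v(0, 3): E4/D5 m7 untreated
  -> R3 @ bar 3 tick 1 v(2, 3): F5 above D5
  -> R3 @ bar 3 tick 2 v(2, 3): F5 above D5
  -> R3 @ bar 3 tick 3 v(2, 3): F5 above D5
  -> R2 @ bar 4 tick 0 v(0, 3): E4/D5 m7 -> G3/G4 P8 similar
  -> R2 @ bar 4 tick 0 v(1, 2): C5/F5 P4 -> E4/B4 P5 similar
  -> R3 @ bar 4 tick 0 v(2, 3): B4 above G4
  -> R7 @ bar 4 tick 0 v(2,): F5->B4 leap 6st
  -> R8 @ bar 4 tick 0 v(0, 3): penult P8 not 3rd/6th
  -> R3 @ bar 4 tick 1 v(2, 3): B4 above G4
  -> R3 @ bar 4 tick 2 v(2, 3): B4 above G4
  -> R3 @ bar 4 tick 3 v(2, 3): B4 above G4
  -> R1 @ bar 5 tick 0 v(1, 2): E4/B4 P5 -> A4/E5 P5 similar
  -> R2 @ bar 5 tick 0 v(0, 1): G3/E4 M6 -> A3/A4 P8 similar
  -> R2 @ bar 5 tick 0 v(0, 2): G3/B4 M3 -> A3/E5 P5 similar
  -> R3 @ bar 5 tick 0 v(2, 3): E5 above C5
  -> R3 @ bar 5 tick 1 v(2, 3): E5 above C5
  -> R3 @ bar 5 tick 2 v(2, 3): E5 above C5
  -> R3 @ bar 5 tick 3 v(2, 3): E5 above C5
  -> R6 @ bar 5 tick 3 v(0, 3): closes on m3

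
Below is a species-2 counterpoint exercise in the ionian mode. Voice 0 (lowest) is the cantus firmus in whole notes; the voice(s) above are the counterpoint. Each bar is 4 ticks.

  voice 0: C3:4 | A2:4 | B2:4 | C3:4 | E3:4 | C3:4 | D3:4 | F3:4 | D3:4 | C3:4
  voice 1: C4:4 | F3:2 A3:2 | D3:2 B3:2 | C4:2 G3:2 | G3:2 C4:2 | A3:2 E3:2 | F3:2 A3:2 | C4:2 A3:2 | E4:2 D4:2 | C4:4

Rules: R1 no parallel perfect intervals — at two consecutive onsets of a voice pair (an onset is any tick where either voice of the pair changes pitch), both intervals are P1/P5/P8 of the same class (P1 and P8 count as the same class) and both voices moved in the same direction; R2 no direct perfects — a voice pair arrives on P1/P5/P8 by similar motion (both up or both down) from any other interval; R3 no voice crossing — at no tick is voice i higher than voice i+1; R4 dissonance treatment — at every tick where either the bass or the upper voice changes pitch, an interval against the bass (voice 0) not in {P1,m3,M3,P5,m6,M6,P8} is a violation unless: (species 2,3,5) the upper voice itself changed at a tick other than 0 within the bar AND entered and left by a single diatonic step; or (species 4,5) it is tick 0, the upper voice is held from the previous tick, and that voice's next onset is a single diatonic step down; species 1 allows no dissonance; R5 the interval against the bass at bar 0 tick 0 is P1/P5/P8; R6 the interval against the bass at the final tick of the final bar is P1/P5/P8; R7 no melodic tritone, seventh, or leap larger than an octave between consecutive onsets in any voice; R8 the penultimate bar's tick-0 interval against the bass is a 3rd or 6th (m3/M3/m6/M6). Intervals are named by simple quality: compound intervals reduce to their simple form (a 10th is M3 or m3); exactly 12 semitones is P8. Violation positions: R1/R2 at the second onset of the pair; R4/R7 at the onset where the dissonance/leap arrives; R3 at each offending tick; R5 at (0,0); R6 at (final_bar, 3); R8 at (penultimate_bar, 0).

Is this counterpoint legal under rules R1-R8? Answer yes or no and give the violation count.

No (5 violations)

bar 0: v0=C3 v1=C4 (P8)
bar 1: v0=A2 v1=F3 (m6)
bar 2: v0=B2 v1=D3 (m3)
bar 3: v0=C3 v1=C4 (P8)
bar 4: v0=E3 v1=G3 (m3)
bar 5: v0=C3 v1=A3 (M6)
bar 6: v0=D3 v1=F3 (m3)
bar 7: v0=F3 v1=C4 (P5)
bar 8: v0=D3 v1=E4 (M2)
bar 9: v0=C3 v1=C4 (P8)
  R1 @ bar3.0: B2/B3 P8 -> C3/C4 P8 similar
  R1 @ bar7.0: D3/A3 P5 -> F3/C4 P5 similar
  R4 @ bar8.0: D3/E4 M2 untreated
  R8 @ bar8.0: penult M2 not 3rd/6th
  R1 @ bar9.0: D3/D4 P8 -> C3/C4 P8 similar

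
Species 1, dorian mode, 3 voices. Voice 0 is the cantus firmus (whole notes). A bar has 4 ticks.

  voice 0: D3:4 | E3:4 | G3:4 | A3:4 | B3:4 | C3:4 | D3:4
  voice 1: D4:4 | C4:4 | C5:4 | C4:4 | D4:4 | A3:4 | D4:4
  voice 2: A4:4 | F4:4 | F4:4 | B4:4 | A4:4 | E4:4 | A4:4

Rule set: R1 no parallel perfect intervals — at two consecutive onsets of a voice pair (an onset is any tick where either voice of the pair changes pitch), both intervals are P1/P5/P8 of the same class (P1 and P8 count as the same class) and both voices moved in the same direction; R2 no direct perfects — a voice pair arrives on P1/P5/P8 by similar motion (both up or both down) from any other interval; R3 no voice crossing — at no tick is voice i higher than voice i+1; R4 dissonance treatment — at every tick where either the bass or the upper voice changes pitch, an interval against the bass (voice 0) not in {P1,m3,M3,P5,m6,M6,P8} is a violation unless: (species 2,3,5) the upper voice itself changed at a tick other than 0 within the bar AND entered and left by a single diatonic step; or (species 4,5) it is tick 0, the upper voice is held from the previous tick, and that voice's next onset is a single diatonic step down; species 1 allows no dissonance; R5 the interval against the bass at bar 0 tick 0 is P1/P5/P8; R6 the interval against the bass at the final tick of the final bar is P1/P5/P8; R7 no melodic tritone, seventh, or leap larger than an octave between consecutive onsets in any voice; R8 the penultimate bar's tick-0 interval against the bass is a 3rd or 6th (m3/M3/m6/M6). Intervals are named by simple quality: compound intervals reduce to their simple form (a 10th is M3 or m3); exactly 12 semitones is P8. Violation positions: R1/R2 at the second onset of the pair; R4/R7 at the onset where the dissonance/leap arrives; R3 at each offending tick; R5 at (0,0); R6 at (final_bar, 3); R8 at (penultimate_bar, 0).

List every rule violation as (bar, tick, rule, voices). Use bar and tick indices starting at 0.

bar 0: v0=D3 v1=D4 v2=A4 downbeat P5
bar 1: v0=E3 v1=C4 v2=F4 downbeat m2
bar 2: v0=G3 v1=C5 v2=F4 downbeat m7
bar 3: v0=A3 v1=C4 v2=B4 downbeat M2
bar 4: v0=B3 v1=D4 v2=A4 downbeat m7
bar 5: v0=C3 v1=A3 v2=E4 downbeat M3
bar 6: v0=D3 v1=D4 v2=A4 downbeat P5
  -> R4 @ bar 1 tick 0 v(0, 2): E3/F4 m2 untreated
  -> R3 @ bar 2 tick 0 v(1, 2): C5 above F4
  -> R4 @ bar 2 tick 0 v(0, 1): G3/C5 P4 untreated
  -> R4 @ bar 2 tick 0 v(0, 2): G3/F4 m7 untreated
  -> R3 @ bar 2 tick 1 v(1, 2): C5 above F4
  -> R3 @ bar 2 tick 2 v(1, 2): C5 above F4
  -> R3 @ bar 2 tick 3 v(1, 2): C5 above F4
  -> R4 @ bar 3 tick 0 v(0, 2): A3/B4 M2 untreated
  -> R7 @ bar 3 tick 0 v(2,): F4->B4 leap 6st
  -> R4 @ bar 4 tick 0 v(0, 2): B3/A4 m7 untreated
  -> R1 @ bar 5 tick 0 v(1, 2): D4/A4 P5 -> A3/E4 P5 similar
  -> R7 @ bar 5 tick 0 v(0,): B3->C3 leap 11st
  -> R1 @ bar 6 tick 0 v(1, 2): A3/E4 P5 -> D4/A4 P5 similar
  -> R2 @ bar 6 tick 0 v(0, 1): C3/A3 M6 -> D3/D4 P8 similar
  -> R2 @ bar 6 tick 0 v(0, 2): C3/E4 M3 -> D3/A4 P5 similar

(1, 0, R4, (0, 2))
(2, 0, R3, (1, 2))
(2, 0, R4, (0, 1))
(2, 0, R4, (0, 2))
(2, 1, R3, (1, 2))
(2, 2, R3, (1, 2))
(2, 3, R3, (1, 2))
(3, 0, R4, (0, 2))
(3, 0, R7, (2,))
(4, 0, R4, (0, 2))
(5, 0, R1, (1, 2))
(5, 0, R7, (0,))
(6, 0, R1, (1, 2))
(6, 0, R2, (0, 1))
(6, 0, R2, (0, 2))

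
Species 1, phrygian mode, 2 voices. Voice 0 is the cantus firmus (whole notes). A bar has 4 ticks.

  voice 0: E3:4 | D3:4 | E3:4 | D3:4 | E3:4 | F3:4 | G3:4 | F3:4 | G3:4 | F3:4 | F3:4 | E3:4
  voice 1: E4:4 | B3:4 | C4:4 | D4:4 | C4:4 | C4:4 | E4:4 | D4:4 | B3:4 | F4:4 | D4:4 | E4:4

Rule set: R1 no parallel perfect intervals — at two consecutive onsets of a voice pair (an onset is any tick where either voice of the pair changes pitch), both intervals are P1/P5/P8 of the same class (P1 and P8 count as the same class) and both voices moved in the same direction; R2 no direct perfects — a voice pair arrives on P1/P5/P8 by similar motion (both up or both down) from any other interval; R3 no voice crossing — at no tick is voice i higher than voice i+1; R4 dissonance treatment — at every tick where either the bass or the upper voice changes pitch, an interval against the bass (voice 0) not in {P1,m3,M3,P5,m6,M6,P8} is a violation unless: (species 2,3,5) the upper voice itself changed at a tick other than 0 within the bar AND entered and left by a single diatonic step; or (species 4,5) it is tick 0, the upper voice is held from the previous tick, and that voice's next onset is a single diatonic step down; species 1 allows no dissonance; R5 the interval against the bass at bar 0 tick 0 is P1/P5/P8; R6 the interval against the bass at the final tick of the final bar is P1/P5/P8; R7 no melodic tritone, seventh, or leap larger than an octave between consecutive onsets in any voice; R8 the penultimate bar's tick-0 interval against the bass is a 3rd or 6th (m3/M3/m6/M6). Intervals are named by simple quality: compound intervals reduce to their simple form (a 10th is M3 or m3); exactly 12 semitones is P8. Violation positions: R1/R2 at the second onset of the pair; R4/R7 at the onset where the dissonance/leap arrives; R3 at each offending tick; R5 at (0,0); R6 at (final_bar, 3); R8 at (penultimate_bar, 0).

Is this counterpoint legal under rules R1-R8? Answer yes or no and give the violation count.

No (1 violations)

bar 0: v0=E3 v1=E4 (P8)
bar 1: v0=D3 v1=B3 (M6)
bar 2: v0=E3 v1=C4 (m6)
bar 3: v0=D3 v1=D4 (P8)
bar 4: v0=E3 v1=C4 (m6)
bar 5: v0=F3 v1=C4 (P5)
bar 6: v0=G3 v1=E4 (M6)
bar 7: v0=F3 v1=D4 (M6)
bar 8: v0=G3 v1=B3 (M3)
bar 9: v0=F3 v1=F4 (P8)
bar 10: v0=F3 v1=D4 (M6)
bar 11: v0=E3 v1=E4 (P8)
  R7 @ bar9.0: B3->F4 leap 6st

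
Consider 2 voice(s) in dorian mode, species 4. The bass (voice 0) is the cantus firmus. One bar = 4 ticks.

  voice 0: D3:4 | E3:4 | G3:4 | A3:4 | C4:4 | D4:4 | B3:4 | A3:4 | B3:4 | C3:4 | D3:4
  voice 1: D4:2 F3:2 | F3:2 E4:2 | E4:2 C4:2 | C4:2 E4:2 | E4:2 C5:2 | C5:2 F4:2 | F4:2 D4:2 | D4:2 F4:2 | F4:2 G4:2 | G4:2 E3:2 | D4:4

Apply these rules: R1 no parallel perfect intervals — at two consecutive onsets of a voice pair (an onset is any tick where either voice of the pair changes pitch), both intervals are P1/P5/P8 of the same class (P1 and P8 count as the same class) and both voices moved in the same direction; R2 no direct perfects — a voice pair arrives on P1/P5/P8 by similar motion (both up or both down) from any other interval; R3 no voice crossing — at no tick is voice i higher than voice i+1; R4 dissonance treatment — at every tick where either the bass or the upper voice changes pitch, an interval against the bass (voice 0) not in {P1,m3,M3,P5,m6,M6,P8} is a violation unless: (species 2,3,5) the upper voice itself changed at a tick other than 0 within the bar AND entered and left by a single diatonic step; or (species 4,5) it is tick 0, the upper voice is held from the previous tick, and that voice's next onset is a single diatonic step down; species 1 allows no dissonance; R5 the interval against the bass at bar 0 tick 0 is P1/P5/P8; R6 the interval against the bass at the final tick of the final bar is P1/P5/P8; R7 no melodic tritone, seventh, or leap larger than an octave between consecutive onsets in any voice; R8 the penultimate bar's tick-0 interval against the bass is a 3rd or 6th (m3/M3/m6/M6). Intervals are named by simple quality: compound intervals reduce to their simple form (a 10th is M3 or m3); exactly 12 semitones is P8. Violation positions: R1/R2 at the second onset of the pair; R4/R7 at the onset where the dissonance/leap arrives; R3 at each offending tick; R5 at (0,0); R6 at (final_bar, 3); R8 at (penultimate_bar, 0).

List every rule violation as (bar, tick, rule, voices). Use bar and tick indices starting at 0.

(1, 0, R4, (0, 1))
(1, 2, R7, (1,))
(2, 2, R4, (0, 1))
(5, 0, R4, (0, 1))
(6, 0, R4, (0, 1))
(7, 0, R4, (0, 1))
(8, 0, R4, (0, 1))
(9, 0, R7, (0,))
(9, 0, R8, (0, 1))
(9, 2, R7, (1,))
(10, 0, R2, (0, 1))
(10, 0, R7, (1,))

bar 0: v0=D3 v1=D4 downbeat P8
bar 1: v0=E3 v1=F3 downbeat m2
bar 2: v0=G3 v1=E4 downbeat M6
bar 3: v0=A3 v1=C4 downbeat m3
bar 4: v0=C4 v1=E4 downbeat M3
bar 5: v0=D4 v1=C5 downbeat m7
bar 6: v0=B3 v1=F4 downbeat TT
bar 7: v0=A3 v1=D4 downbeat P4
bar 8: v0=B3 v1=F4 downbeat TT
bar 9: v0=C3 v1=G4 downbeat P5
bar 10: v0=D3 v1=D4 downbeat P8
  -> R4 @ bar 1 tick 0 v(0, 1): E3/F3 m2 untreated
  -> R7 @ bar 1 tick 2 v(1,): F3->E4 leap 11st
  -> R4 @ bar 2 tick 2 v(0, 1): G3/C4 P4 untreated
  -> R4 @ bar 5 tick 0 v(0, 1): D4/C5 m7 untreated
  -> R4 @ bar 6 tick 0 v(0, 1): B3/F4 TT untreated
  -> R4 @ bar 7 tick 0 v(0, 1): A3/D4 P4 untreated
  -> R4 @ bar 8 tick 0 v(0, 1): B3/F4 TT untreated
  -> R7 @ bar 9 tick 0 v(0,): B3->C3 leap 11st
  -> R8 @ bar 9 tick 0 v(0, 1): penult P5 not 3rd/6th
  -> R7 @ bar 9 tick 2 v(1,): G4->E3 leap 15st
  -> R2 @ bar 10 tick 0 v(0, 1): C3/E3 M3 -> D3/D4 P8 similar
  -> R7 @ bar 10 tick 0 v(1,): E3->D4 leap 10st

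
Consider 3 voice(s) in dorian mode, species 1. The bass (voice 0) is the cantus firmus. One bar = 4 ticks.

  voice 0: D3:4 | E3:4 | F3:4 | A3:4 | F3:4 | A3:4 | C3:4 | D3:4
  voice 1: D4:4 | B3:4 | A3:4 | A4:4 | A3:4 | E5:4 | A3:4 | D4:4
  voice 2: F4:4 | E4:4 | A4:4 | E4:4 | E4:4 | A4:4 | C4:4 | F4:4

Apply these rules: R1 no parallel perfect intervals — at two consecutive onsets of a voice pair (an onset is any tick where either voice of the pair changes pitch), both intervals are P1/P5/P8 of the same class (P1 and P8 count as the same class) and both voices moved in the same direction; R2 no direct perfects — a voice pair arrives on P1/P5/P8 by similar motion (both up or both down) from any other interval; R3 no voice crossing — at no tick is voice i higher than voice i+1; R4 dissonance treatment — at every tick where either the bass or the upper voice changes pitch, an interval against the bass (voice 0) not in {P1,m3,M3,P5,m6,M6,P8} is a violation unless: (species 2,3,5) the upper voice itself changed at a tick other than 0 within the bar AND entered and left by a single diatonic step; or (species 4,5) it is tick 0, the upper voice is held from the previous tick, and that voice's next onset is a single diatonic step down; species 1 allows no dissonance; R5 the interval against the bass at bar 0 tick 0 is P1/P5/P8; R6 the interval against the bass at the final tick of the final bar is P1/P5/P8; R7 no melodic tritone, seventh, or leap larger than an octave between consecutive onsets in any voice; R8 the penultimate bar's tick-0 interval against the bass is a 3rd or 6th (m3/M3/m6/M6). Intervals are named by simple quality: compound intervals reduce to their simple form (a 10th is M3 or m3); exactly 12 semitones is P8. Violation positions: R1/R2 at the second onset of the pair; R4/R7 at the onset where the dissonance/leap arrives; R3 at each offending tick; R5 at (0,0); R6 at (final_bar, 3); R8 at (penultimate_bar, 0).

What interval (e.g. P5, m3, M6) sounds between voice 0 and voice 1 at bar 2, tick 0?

voice 0=F3 voice 1=A3 -> M3

M3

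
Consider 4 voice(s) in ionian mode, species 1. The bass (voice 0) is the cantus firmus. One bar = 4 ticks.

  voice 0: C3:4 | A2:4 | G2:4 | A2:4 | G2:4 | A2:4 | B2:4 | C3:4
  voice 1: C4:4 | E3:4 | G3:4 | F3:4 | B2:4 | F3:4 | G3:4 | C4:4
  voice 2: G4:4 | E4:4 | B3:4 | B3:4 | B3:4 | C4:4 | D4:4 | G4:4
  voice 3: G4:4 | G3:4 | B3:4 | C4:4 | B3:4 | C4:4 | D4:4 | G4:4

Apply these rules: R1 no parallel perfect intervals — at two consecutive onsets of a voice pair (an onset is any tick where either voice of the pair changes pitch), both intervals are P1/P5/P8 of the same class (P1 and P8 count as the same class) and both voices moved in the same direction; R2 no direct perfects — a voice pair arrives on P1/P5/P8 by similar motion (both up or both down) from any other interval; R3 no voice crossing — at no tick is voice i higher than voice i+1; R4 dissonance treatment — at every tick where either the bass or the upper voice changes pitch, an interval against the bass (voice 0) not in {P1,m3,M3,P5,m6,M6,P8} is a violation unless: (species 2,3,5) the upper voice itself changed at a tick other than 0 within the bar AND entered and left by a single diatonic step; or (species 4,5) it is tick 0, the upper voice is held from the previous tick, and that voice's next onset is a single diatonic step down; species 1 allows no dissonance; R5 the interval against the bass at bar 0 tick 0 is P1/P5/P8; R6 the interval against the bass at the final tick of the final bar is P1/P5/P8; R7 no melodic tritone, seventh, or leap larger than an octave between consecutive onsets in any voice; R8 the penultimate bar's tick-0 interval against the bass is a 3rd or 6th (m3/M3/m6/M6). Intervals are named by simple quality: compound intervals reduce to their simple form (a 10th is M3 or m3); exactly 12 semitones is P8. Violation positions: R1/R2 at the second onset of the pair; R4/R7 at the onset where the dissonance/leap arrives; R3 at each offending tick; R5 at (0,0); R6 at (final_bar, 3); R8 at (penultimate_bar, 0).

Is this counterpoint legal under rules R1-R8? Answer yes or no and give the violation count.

No (24 violations)

bar 0: v0=C3 v1=C4 v2=G4 v3=G4 (P5)
bar 1: v0=A2 v1=E3 v2=E4 v3=G3 (m7)
bar 2: v0=G2 v1=G3 v2=B3 v3=B3 (M3)
bar 3: v0=A2 v1=F3 v2=B3 v3=C4 (m3)
bar 4: v0=G2 v1=B2 v2=B3 v3=B3 (M3)
bar 5: v0=A2 v1=F3 v2=C4 v3=C4 (m3)
bar 6: v0=B2 v1=G3 v2=D4 v3=D4 (m3)
bar 7: v0=C3 v1=C4 v2=G4 v3=G4 (P5)
  R1 @ bar1.0: C3/G4 P5 -> A2/E4 P5 similar
  R2 @ bar1.0: C3/C4 P8 -> A2/E3 P5 similar
  R2 @ bar1.0: C4/G4 P5 -> E3/E4 P8 similar
  R3 @ bar1.0: E4 above G3
  R4 @ bar1.0: A2/G3 m7 untreated
  R3 @ bar1.1: E4 above G3
  R3 @ bar1.2: E4 above G3
  R3 @ bar1.3: E4 above G3
  R4 @ bar3.0: A2/B3 M2 untreated
  R2 @ bar4.0: F3/C4 P5 -> B2/B3 P8 similar
  R7 @ bar4.0: F3->B2 leap 6st
  R1 @ bar5.0: B3/B3 P1 -> C4/C4 P1 similar
  R2 @ bar5.0: B2/B3 P8 -> F3/C4 P5 similar
  R2 @ bar5.0: B2/B3 P8 -> F3/C4 P5 similar
  R7 @ bar5.0: B2->F3 leap 6st
  R1 @ bar6.0: F3/C4 P5 -> G3/D4 P5 similar
  R1 @ bar6.0: F3/C4 P5 -> G3/D4 P5 similar
  R1 @ bar6.0: C4/C4 P1 -> D4/D4 P1 similar
  R1 @ bar7.0: G3/D4 P5 -> C4/G4 P5 similar
  R1 @ bar7.0: G3/D4 P5 -> C4/G4 P5 similar
  R1 @ bar7.0: D4/D4 P1 -> G4/G4 P1 similar
  R2 @ bar7.0: B2/G3 m6 -> C3/C4 P8 similar
  R2 @ bar7.0: B2/D4 m3 -> C3/G4 P5 similar
  R2 @ bar7.0: B2/D4 m3 -> C3/G4 P5 similar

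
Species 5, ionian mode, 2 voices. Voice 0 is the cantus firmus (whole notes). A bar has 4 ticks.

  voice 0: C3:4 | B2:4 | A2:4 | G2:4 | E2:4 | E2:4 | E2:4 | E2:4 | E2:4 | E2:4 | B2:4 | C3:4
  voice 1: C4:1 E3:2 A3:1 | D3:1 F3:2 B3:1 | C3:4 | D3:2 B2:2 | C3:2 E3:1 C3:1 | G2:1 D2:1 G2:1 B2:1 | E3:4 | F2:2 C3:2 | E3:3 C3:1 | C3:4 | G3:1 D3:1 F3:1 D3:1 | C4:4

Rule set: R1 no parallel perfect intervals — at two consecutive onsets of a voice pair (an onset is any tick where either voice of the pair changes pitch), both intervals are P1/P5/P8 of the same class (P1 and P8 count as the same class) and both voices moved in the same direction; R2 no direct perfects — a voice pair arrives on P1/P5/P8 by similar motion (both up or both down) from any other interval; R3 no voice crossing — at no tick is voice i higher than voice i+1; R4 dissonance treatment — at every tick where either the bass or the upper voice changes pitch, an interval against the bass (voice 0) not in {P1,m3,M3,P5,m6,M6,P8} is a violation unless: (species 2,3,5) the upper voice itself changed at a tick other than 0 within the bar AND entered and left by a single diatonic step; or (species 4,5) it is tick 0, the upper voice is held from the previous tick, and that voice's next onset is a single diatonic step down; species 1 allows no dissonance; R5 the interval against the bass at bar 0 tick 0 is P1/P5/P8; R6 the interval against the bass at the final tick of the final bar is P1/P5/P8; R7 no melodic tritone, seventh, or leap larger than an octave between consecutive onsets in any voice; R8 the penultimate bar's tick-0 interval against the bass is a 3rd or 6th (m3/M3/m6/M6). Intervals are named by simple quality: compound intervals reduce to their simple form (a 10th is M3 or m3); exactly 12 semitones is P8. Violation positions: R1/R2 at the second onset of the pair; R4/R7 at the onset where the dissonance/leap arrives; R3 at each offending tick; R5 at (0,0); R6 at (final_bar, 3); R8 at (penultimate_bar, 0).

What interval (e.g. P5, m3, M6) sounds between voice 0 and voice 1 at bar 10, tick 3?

m3

voice 0=B2 voice 1=D3 -> m3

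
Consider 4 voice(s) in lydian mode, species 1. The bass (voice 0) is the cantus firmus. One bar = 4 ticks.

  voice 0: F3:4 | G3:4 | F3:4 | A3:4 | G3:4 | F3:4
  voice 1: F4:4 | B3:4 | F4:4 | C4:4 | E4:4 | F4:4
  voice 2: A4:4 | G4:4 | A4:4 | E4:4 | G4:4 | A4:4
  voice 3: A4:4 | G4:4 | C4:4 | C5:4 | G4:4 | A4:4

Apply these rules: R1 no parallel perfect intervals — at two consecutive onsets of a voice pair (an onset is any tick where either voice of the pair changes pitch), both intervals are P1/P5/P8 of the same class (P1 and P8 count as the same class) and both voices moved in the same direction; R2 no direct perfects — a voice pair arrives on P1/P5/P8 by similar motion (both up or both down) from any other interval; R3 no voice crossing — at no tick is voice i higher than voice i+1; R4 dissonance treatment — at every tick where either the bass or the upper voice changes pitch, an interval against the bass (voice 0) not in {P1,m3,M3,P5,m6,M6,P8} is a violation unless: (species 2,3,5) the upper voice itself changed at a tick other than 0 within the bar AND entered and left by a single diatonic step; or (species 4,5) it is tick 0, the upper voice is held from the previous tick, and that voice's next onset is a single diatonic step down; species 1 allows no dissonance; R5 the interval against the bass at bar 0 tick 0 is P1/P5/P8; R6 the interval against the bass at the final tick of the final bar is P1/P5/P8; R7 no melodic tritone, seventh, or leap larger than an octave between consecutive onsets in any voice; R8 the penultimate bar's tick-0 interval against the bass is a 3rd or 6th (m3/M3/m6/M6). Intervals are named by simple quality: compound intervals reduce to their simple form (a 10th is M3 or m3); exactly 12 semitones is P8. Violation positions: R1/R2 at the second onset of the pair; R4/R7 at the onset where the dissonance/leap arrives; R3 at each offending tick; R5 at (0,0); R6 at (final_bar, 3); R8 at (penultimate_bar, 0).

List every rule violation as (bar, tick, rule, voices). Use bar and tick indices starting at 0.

bar 0: v0=F3 v1=F4 v2=A4 v3=A4 downbeat M3
bar 1: v0=G3 v1=B3 v2=G4 v3=G4 downbeat P8
bar 2: v0=F3 v1=F4 v2=A4 v3=C4 downbeat P5
bar 3: v0=A3 v1=C4 v2=E4 v3=C5 downbeat m3
bar 4: v0=G3 v1=E4 v2=G4 v3=G4 downbeat P8
bar 5: v0=F3 v1=F4 v2=A4 v3=A4 downbeat M3
  -> R5 @ bar 0 tick 0 v(0, 2): opens on M3
  -> R5 @ bar 0 tick 0 v(0, 3): opens on M3
  -> R1 @ bar 1 tick 0 v(2, 3): A4/A4 P1 -> G4/G4 P1 similar
  -> R7 @ bar 1 tick 0 v(1,): F4->B3 leap 6st
  -> R2 @ bar 2 tick 0 v(0, 3): G3/G4 P8 -> F3/C4 P5 similar
  -> R3 @ bar 2 tick 0 v(2, 3): A4 above C4
  -> R7 @ bar 2 tick 0 v(1,): B3->F4 leap 6st
  -> R3 @ bar 2 tick 1 v(2, 3): A4 above C4
  -> R3 @ bar 2 tick 2 v(2, 3): A4 above C4
  -> R3 @ bar 2 tick 3 v(2, 3): A4 above C4
  -> R2 @ bar 4 tick 0 v(0, 3): A3/C5 m3 -> G3/G4 P8 similar
  -> R8 @ bar 4 tick 0 v(0, 2): penult P8 not 3rd/6th
  -> R8 @ bar 4 tick 0 v(0, 3): penult P8 not 3rd/6th
  -> R1 @ bar 5 tick 0 v(2, 3): G4/G4 P1 -> A4/A4 P1 similar
  -> R6 @ bar 5 tick 3 v(0, 2): closes on M3
  -> R6 @ bar 5 tick 3 v(0, 3): closes on M3

(0, 0, R5, (0, 2))
(0, 0, R5, (0, 3))
(1, 0, R1, (2, 3))
(1, 0, R7, (1,))
(2, 0, R2, (0, 3))
(2, 0, R3, (2, 3))
(2, 0, R7, (1,))
(2, 1, R3, (2, 3))
(2, 2, R3, (2, 3))
(2, 3, R3, (2, 3))
(4, 0, R2, (0, 3))
(4, 0, R8, (0, 2))
(4, 0, R8, (0, 3))
(5, 0, R1, (2, 3))
(5, 3, R6, (0, 2))
(5, 3, R6, (0, 3))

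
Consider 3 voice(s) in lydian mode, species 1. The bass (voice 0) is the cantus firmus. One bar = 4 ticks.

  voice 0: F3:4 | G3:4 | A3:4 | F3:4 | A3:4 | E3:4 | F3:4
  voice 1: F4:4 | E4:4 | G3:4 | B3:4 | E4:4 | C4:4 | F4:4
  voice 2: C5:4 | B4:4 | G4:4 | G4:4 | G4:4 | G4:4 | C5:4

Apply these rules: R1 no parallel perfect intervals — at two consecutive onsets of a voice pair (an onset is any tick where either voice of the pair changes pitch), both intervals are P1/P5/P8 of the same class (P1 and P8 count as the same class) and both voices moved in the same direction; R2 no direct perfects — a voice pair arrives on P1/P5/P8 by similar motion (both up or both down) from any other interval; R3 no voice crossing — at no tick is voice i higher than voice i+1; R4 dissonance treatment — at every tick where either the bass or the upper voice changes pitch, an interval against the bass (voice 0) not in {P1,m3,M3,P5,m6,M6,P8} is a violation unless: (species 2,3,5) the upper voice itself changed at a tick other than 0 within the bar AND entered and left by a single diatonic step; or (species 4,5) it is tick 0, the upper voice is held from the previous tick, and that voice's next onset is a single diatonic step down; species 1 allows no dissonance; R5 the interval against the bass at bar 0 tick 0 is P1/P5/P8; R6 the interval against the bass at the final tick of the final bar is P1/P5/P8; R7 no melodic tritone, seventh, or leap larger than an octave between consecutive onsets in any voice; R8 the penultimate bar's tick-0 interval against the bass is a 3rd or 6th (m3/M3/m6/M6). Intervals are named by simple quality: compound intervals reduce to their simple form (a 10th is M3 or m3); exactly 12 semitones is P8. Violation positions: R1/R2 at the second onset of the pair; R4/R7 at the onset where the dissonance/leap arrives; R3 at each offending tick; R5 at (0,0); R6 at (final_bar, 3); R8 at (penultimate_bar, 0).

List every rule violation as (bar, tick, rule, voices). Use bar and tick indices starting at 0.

(1, 0, R1, (1, 2))
(2, 0, R2, (1, 2))
(2, 0, R3, (0, 1))
(2, 0, R4, (0, 1))
(2, 0, R4, (0, 2))
(2, 1, R3, (0, 1))
(2, 2, R3, (0, 1))
(2, 3, R3, (0, 1))
(3, 0, R4, (0, 1))
(3, 0, R4, (0, 2))
(4, 0, R2, (0, 1))
(4, 0, R4, (0, 2))
(6, 0, R1, (1, 2))
(6, 0, R2, (0, 1))
(6, 0, R2, (0, 2))

bar 0: v0=F3 v1=F4 v2=C5 downbeat P5
bar 1: v0=G3 v1=E4 v2=B4 downbeat M3
bar 2: v0=A3 v1=G3 v2=G4 downbeat m7
bar 3: v0=F3 v1=B3 v2=G4 downbeat M2
bar 4: v0=A3 v1=E4 v2=G4 downbeat m7
bar 5: v0=E3 v1=C4 v2=G4 downbeat m3
bar 6: v0=F3 v1=F4 v2=C5 downbeat P5
  -> R1 @ bar 1 tick 0 v(1, 2): F4/C5 P5 -> E4/B4 P5 similar
  -> R2 @ bar 2 tick 0 v(1, 2): E4/B4 P5 -> G3/G4 P8 similar
  -> R3 @ bar 2 tick 0 v(0, 1): A3 above G3
  -> R4 @ bar 2 tick 0 v(0, 1): A3/G3 M2 untreated
  -> R4 @ bar 2 tick 0 v(0, 2): A3/G4 m7 untreated
  -> R3 @ bar 2 tick 1 v(0, 1): A3 above G3
  -> R3 @ bar 2 tick 2 v(0, 1): A3 above G3
  -> R3 @ bar 2 tick 3 v(0, 1): A3 above G3
  -> R4 @ bar 3 tick 0 v(0, 1): F3/B3 TT untreated
  -> R4 @ bar 3 tick 0 v(0, 2): F3/G4 M2 untreated
  -> R2 @ bar 4 tick 0 v(0, 1): F3/B3 TT -> A3/E4 P5 similar
  -> R4 @ bar 4 tick 0 v(0, 2): A3/G4 m7 untreated
  -> R1 @ bar 6 tick 0 v(1, 2): C4/G4 P5 -> F4/C5 P5 similar
  -> R2 @ bar 6 tick 0 v(0, 1): E3/C4 m6 -> F3/F4 P8 similar
  -> R2 @ bar 6 tick 0 v(0, 2): E3/G4 m3 -> F3/C5 P5 similar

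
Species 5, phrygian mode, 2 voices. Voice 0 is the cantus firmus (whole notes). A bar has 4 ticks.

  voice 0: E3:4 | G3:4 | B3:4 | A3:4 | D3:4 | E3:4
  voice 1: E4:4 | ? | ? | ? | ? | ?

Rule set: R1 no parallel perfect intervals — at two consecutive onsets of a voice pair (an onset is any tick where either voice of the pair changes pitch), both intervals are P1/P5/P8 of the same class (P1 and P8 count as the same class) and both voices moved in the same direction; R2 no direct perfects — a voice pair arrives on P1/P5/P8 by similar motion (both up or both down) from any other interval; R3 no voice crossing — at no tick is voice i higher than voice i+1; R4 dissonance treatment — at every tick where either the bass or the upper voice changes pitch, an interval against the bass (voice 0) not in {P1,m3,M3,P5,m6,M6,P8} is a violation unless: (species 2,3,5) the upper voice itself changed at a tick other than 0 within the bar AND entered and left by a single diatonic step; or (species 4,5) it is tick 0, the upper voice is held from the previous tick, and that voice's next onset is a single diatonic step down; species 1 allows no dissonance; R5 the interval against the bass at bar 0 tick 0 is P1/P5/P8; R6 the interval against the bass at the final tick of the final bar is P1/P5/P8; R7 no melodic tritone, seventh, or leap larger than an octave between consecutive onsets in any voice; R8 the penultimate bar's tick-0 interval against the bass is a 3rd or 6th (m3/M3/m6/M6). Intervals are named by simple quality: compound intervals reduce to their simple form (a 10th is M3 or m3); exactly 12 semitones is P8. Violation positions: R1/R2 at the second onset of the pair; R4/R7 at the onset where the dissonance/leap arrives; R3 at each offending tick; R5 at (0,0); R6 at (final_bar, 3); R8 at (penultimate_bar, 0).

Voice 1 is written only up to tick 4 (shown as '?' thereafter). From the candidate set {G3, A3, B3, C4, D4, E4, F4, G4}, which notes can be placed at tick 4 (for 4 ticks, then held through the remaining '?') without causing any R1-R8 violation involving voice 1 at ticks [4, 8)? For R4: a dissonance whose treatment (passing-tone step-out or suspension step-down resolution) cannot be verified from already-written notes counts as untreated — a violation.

{B3, D4, E4, G3}

G3: legal
A3: violates R4
B3: legal
C4: violates R4
D4: legal
E4: legal
F4: violates R4
G4: violates R1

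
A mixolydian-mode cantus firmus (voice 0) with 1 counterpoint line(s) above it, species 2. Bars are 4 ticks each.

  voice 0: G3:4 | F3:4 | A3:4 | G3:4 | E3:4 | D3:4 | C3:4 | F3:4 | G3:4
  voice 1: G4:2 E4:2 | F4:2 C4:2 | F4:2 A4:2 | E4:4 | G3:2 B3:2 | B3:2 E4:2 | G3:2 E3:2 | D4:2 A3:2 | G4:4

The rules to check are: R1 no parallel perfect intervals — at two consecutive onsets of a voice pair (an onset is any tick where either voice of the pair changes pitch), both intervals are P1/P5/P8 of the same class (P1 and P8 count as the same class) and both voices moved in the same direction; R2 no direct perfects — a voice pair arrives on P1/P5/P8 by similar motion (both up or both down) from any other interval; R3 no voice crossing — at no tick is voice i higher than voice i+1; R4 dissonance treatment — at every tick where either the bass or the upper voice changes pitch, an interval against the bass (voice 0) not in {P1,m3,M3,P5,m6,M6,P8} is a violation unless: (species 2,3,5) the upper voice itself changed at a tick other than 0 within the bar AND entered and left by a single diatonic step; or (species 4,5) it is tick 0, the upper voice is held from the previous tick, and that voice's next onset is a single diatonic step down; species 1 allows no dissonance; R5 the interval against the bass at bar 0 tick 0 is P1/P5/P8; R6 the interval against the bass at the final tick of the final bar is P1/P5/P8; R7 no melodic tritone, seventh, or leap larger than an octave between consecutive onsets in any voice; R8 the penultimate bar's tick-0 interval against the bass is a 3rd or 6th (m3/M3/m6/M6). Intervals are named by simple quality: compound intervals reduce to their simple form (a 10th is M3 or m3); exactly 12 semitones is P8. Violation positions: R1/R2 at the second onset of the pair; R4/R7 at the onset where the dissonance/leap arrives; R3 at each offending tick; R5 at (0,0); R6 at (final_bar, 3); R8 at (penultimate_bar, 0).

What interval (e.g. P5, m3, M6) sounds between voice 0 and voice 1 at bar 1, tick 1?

voice 0=F3 voice 1=F4 -> P8

P8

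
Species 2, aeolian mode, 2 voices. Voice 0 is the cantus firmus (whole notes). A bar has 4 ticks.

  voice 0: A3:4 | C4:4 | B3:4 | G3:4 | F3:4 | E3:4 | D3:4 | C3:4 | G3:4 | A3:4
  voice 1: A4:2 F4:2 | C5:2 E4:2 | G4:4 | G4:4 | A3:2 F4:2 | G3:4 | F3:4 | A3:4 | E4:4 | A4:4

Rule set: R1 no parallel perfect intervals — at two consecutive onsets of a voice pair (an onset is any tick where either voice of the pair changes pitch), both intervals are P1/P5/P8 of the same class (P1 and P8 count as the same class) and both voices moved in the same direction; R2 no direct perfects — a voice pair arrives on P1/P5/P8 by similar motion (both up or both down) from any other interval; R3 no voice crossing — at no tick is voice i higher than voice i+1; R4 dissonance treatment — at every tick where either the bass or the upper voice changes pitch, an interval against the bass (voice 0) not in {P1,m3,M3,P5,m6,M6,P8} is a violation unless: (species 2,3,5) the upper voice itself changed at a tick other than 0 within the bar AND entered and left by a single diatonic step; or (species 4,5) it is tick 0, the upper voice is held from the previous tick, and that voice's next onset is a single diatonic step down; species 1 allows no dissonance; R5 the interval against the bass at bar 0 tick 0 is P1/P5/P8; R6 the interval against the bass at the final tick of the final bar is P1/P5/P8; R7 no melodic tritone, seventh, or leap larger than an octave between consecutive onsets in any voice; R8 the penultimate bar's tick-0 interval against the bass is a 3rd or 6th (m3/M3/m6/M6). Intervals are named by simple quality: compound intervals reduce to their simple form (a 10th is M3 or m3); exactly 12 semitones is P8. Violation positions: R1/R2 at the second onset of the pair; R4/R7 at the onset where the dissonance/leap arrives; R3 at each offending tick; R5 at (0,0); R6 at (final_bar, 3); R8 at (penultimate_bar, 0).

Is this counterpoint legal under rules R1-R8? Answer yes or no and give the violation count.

No (4 violations)

bar 0: v0=A3 v1=A4 (P8)
bar 1: v0=C4 v1=C5 (P8)
bar 2: v0=B3 v1=G4 (m6)
bar 3: v0=G3 v1=G4 (P8)
bar 4: v0=F3 v1=A3 (M3)
bar 5: v0=E3 v1=G3 (m3)
bar 6: v0=D3 v1=F3 (m3)
bar 7: v0=C3 v1=A3 (M6)
bar 8: v0=G3 v1=E4 (M6)
bar 9: v0=A3 v1=A4 (P8)
  R2 @ bar1.0: A3/F4 m6 -> C4/C5 P8 similar
  R7 @ bar4.0: G4->A3 leap 10st
  R7 @ bar5.0: F4->G3 leap 10st
  R2 @ bar9.0: G3/E4 M6 -> A3/A4 P8 similar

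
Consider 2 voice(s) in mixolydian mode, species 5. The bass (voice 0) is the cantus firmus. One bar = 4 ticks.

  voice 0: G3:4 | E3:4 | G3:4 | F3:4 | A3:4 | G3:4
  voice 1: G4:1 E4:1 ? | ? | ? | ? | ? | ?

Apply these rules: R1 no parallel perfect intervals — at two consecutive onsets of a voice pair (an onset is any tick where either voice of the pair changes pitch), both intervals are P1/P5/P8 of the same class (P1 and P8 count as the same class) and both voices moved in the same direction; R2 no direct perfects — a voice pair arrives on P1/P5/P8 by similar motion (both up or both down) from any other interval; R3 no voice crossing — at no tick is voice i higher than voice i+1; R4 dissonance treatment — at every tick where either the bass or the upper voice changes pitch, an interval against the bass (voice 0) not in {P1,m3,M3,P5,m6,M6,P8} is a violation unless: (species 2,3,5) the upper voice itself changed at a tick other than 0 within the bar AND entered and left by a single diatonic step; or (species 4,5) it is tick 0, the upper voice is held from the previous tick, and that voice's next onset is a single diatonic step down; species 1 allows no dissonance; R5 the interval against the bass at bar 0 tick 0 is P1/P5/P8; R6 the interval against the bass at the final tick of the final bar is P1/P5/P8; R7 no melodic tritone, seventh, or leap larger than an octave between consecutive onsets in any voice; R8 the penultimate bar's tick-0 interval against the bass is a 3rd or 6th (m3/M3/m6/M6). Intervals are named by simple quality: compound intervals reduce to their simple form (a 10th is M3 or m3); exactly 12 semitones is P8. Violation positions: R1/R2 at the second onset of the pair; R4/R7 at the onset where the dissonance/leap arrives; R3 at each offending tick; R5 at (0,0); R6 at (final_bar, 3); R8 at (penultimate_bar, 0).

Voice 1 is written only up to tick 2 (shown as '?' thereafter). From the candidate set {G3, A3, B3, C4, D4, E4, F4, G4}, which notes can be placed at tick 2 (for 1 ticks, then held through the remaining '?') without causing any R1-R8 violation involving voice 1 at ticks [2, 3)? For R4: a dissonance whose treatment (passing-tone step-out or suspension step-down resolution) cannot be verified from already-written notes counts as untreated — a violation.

G3: legal
A3: violates R4
B3: legal
C4: violates R4
D4: legal
E4: legal
F4: violates R4
G4: legal

{B3, D4, E4, G3, G4}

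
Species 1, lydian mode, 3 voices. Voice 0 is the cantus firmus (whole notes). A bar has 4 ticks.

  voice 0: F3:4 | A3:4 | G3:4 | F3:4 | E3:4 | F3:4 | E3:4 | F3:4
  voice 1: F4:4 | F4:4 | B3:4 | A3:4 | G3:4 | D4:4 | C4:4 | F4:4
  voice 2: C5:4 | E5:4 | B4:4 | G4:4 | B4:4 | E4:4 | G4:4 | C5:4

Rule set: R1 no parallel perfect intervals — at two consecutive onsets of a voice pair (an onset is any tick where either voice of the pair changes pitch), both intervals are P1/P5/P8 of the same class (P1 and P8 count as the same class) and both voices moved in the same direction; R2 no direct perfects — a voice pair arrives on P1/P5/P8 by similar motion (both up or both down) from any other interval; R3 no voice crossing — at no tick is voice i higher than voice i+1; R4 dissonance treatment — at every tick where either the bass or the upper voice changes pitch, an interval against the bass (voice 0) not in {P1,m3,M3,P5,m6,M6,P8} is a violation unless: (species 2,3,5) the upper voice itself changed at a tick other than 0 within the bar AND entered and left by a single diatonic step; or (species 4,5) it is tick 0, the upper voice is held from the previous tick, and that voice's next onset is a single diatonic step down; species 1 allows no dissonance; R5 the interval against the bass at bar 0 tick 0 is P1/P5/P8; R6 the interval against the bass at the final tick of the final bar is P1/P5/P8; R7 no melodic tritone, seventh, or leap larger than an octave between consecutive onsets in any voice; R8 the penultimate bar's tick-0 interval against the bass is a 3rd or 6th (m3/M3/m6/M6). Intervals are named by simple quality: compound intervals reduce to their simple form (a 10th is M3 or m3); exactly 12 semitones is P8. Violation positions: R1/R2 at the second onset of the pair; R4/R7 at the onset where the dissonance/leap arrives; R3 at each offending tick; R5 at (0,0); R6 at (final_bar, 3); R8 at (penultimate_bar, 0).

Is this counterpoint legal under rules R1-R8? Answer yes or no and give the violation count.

bar 0: v0=F3 v1=F4 v2=C5 (P5)
bar 1: v0=A3 v1=F4 v2=E5 (P5)
bar 2: v0=G3 v1=B3 v2=B4 (M3)
bar 3: v0=F3 v1=A3 v2=G4 (M2)
bar 4: v0=E3 v1=G3 v2=B4 (P5)
bar 5: v0=F3 v1=D4 v2=E4 (M7)
bar 6: v0=E3 v1=C4 v2=G4 (m3)
bar 7: v0=F3 v1=F4 v2=C5 (P5)
  R1 @ bar1.0: F3/C5 P5 -> A3/E5 P5 similar
  R2 @ bar2.0: F4/E5 M7 -> B3/B4 P8 similar
  R7 @ bar2.0: F4->B3 leap 6st
  R4 @ bar3.0: F3/G4 M2 untreated
  R4 @ bar5.0: F3/E4 M7 untreated
  R1 @ bar7.0: C4/G4 P5 -> F4/C5 P5 similar
  R2 @ bar7.0: E3/C4 m6 -> F3/F4 P8 similar
  R2 @ bar7.0: E3/G4 m3 -> F3/C5 P5 similar

No (8 violations)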